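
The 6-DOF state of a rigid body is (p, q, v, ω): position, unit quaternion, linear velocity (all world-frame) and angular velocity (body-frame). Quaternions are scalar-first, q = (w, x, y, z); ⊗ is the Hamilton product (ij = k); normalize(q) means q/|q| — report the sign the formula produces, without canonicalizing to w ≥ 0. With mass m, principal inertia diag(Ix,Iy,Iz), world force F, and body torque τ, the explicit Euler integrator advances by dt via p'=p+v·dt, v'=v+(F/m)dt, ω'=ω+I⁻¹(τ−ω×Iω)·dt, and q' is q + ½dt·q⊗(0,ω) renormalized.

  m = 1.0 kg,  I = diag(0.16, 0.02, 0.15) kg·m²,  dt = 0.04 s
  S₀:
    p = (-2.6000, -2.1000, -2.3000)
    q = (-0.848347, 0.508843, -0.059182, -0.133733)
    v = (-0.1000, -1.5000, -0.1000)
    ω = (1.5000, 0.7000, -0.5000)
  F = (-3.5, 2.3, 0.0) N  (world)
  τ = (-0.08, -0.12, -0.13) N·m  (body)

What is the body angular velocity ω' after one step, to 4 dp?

ω' = (1.4914, 0.4750, -0.4955)

(τ − ω×Iω)/I = (-0.2156, -5.6250, 0.1133)
ω + α·dt = (1.4914, 0.4750, -0.4955)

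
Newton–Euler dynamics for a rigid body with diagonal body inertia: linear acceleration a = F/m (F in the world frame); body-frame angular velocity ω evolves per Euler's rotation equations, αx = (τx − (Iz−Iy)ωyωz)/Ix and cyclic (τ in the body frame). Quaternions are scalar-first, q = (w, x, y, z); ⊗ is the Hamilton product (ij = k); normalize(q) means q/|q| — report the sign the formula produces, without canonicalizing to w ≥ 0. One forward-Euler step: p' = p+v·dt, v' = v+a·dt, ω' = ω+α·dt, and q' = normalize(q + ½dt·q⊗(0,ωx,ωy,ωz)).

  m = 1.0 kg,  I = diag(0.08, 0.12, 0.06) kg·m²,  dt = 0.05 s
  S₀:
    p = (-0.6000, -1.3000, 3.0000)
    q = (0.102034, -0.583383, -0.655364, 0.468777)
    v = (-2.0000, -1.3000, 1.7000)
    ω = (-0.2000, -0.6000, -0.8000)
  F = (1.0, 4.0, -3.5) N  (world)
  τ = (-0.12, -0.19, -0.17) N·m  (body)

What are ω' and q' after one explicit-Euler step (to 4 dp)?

ω' = (-0.2570, -0.6805, -0.9457)
q' = (0.0986, -0.5636, -0.6707, 0.4721)

ω×(Iω) gyroscopic = (-0.0288, 0.0032, 0.0048)
angular accel α = (-1.1400, -1.6100, -2.9133)
ω + α·dt = (-0.2570, -0.6805, -0.9457)
2q̇ = q⊗(0,ω) = (-0.1348734, 0.7851506, -0.6216822, 0.1373298)
q + ½dt·q⊗(0,ω), renormalized = (0.0986, -0.5636, -0.6707, 0.4721)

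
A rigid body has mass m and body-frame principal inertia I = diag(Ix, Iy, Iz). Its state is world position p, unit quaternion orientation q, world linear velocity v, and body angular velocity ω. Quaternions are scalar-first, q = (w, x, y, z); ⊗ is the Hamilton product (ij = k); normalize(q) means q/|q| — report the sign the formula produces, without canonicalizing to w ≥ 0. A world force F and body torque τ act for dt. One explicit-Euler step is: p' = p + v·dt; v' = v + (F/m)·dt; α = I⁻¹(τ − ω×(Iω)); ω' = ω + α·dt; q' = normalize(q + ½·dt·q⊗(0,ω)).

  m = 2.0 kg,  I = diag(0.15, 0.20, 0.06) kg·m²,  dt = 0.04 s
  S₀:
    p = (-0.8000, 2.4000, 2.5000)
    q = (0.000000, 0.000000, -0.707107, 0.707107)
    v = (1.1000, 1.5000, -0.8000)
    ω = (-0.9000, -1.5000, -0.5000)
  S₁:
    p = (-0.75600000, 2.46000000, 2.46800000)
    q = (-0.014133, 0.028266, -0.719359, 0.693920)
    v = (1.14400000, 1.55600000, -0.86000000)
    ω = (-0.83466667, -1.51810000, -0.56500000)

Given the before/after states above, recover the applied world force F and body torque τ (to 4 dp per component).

Δω = ω₁−ω₀ = (0.06533333, -0.01810000, -0.06500000)
gyro term ω₀×Iω₀ = (-0.1050, 0.0405, 0.0675)
I·α + gyro = (0.1400, -0.0500, -0.0300)
Δv = v₁−v₀ = (0.04400000, 0.05600000, -0.06000000)
F = m·Δv/dt = (2.2000, 2.8000, -3.0000)

F = (2.2000, 2.8000, -3.0000)
τ = (0.1400, -0.0500, -0.0300)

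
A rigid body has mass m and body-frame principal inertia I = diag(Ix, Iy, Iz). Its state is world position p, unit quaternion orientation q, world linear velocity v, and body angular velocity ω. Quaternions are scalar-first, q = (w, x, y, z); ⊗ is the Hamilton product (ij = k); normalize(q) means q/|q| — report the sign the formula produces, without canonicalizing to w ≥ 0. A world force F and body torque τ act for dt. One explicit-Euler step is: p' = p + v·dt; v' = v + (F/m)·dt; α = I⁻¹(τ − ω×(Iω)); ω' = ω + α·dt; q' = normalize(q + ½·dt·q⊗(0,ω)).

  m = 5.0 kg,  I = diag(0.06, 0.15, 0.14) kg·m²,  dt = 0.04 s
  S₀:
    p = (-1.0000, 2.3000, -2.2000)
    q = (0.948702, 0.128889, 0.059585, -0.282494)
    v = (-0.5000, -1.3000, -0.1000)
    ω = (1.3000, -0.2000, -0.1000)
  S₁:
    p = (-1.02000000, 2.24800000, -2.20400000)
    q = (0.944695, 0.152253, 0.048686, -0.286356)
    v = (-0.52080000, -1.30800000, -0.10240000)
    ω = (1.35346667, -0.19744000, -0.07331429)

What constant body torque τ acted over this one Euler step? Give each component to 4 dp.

Δω = ω₁−ω₀ = (0.05346667, 0.00256000, 0.02668571)
precession coupling = (-0.0002, 0.0104, -0.0234)
I·α + gyro = (0.0800, 0.0200, 0.0700)

τ = (0.0800, 0.0200, 0.0700)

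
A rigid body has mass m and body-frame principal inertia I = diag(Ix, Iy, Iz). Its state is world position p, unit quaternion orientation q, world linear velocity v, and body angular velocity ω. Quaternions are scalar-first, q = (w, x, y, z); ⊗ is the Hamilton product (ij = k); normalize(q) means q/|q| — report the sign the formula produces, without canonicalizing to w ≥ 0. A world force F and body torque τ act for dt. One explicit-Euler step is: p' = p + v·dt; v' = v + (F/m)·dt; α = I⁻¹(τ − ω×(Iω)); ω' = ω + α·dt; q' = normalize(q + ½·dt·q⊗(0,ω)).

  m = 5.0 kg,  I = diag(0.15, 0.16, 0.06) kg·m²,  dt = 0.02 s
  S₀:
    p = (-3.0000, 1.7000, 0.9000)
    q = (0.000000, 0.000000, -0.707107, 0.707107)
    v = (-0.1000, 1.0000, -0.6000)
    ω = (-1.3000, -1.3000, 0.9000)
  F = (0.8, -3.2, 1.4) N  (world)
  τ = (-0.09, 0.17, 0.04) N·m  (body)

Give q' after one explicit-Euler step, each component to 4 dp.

q' = (-0.0156, 0.0028, -0.7161, 0.6978)

q⊗(0,ω) = (-1.5556354, 0.2828428, -0.9192391, -0.9192391)
q + ½dt·q⊗(0,ω), renormalized = (-0.0156, 0.0028, -0.7161, 0.6978)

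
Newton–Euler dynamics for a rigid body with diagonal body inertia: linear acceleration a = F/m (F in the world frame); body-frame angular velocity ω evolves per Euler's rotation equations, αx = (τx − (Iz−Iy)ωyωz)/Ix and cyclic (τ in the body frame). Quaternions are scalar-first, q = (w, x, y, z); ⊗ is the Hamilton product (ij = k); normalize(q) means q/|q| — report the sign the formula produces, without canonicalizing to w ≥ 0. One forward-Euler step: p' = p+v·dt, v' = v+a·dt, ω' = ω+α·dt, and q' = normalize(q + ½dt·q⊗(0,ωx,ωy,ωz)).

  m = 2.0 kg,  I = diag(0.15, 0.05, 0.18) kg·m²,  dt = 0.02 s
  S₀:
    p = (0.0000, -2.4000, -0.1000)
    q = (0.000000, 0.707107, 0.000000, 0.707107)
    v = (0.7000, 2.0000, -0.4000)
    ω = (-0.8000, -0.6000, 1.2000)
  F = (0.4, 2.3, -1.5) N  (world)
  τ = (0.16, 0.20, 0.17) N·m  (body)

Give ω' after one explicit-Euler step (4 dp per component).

precession coupling ω×(Iω) = (-0.0936, 0.0288, -0.0480)
α = I⁻¹(τ − ω×Iω) = (1.6907, 3.4240, 1.2111)
new body rate ω' = (-0.7662, -0.5315, 1.2242)

ω' = (-0.7662, -0.5315, 1.2242)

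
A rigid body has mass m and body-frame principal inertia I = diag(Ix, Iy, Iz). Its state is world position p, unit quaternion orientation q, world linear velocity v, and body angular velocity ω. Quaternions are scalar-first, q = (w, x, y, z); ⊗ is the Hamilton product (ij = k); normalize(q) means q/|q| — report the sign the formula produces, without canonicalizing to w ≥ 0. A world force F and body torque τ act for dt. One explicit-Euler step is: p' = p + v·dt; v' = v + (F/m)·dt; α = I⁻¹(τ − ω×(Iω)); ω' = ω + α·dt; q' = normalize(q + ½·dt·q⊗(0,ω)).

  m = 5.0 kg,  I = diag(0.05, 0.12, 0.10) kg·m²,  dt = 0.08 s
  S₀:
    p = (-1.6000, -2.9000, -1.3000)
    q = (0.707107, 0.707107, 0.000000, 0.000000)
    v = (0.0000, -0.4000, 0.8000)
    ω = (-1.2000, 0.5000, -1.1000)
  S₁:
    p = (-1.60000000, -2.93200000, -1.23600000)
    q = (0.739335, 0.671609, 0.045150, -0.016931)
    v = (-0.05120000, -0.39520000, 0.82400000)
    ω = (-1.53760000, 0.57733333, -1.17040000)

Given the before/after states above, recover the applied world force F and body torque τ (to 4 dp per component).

F = (-3.2000, 0.3000, 1.5000)
τ = (-0.2000, 0.0500, -0.1300)

Δv = v₁−v₀ = (-0.05120000, 0.00480000, 0.02400000)
F = m·Δv/dt = (-3.2000, 0.3000, 1.5000)
ω₁ − ω₀ = (-0.33760000, 0.07733333, -0.07040000)
I·α + gyro = (-0.2000, 0.0500, -0.1300)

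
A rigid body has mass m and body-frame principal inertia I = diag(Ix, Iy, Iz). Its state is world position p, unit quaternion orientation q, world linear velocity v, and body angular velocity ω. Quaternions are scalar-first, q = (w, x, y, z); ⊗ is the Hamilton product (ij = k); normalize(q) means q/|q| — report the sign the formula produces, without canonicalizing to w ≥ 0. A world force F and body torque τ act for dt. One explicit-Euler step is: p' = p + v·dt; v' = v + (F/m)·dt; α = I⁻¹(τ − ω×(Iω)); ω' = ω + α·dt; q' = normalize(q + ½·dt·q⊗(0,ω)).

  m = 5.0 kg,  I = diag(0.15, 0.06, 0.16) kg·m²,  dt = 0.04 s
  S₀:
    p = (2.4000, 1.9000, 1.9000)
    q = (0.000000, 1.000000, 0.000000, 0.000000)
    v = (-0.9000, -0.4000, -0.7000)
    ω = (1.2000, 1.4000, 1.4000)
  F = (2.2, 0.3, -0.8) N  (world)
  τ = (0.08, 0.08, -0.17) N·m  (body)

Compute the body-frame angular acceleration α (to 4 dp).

α = (-0.7733, 1.6133, -0.1175)

precession coupling ω×(Iω) = (0.1960, -0.0168, -0.1512)
angular accel α = (-0.7733, 1.6133, -0.1175)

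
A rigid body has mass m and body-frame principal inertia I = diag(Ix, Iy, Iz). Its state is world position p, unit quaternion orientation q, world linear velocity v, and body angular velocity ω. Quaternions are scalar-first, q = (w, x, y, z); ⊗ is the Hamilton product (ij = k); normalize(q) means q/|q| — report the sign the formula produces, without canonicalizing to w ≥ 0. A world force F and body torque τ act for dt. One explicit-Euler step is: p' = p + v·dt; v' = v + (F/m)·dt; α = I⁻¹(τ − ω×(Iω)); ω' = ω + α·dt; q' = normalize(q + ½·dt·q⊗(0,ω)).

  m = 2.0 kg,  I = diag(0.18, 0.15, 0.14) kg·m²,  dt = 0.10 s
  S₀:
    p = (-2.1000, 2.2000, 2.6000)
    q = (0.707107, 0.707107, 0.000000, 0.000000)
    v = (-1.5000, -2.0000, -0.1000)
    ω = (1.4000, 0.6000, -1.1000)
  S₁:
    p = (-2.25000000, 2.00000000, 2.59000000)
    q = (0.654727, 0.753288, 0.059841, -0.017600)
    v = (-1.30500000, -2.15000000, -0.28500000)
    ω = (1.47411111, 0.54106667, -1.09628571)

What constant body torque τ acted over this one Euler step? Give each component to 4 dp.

τ = (0.1400, -0.1500, -0.0200)

ω₁ − ω₀ = (0.07411111, -0.05893333, 0.00371429)
applied torque τ = (0.1400, -0.1500, -0.0200)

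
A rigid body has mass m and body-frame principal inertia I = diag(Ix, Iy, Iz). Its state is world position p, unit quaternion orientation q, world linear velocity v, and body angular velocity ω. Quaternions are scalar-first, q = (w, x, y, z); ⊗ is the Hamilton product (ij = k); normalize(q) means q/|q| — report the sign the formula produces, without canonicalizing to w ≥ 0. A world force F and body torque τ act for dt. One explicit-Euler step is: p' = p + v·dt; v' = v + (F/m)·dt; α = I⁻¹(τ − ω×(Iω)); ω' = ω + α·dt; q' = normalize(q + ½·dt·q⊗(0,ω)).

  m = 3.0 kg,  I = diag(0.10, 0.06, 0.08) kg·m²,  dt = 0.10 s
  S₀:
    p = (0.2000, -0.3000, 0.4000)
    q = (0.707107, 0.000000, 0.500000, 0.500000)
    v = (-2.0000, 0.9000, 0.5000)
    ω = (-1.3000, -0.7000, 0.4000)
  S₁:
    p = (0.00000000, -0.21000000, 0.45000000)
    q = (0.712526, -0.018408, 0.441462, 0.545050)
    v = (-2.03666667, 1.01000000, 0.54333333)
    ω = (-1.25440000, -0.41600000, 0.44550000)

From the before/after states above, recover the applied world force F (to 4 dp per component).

F = (-1.1000, 3.3000, 1.3000)

Δv = v₁−v₀ = (-0.03666667, 0.11000000, 0.04333333)
applied force F = (-1.1000, 3.3000, 1.3000)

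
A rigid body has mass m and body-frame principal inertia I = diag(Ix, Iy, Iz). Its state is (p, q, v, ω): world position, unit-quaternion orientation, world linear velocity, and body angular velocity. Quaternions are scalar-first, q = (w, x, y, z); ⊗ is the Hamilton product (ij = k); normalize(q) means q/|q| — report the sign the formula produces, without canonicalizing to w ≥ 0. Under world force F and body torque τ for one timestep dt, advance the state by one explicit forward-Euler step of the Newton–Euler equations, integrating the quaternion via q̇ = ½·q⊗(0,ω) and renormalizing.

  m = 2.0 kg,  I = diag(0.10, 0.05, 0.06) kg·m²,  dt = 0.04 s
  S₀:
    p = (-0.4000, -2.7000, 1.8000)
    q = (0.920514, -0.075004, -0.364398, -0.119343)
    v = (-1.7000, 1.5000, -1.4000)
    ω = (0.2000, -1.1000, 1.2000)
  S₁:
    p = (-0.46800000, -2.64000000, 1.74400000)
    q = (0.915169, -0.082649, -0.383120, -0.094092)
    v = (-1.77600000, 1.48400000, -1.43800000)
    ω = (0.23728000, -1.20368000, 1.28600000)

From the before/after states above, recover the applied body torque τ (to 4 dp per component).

τ = (0.0800, -0.1200, 0.1400)

Δω = ω₁−ω₀ = (0.03728000, -0.10368000, 0.08600000)
τ = I·(Δω/dt) + ω₀×(Iω₀) = (0.0800, -0.1200, 0.1400)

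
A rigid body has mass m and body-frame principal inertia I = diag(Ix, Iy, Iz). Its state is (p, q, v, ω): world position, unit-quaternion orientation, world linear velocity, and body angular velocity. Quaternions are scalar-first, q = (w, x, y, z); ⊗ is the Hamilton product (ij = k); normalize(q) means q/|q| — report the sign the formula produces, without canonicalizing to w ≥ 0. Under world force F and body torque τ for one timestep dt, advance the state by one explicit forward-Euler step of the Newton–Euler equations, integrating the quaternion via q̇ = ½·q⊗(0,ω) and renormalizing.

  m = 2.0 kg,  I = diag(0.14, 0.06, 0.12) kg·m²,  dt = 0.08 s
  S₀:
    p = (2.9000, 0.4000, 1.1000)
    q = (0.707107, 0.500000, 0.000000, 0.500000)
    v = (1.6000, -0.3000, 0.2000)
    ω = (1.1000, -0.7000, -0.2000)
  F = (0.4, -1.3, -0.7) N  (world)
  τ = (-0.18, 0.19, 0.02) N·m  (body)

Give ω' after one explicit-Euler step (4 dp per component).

ω' = (0.9923, -0.4408, -0.2277)

precession coupling ω×(Iω) = (0.0084, -0.0044, 0.0616)
angular accel α = (-1.3457, 3.2400, -0.3467)
ω + α·dt = (0.9923, -0.4408, -0.2277)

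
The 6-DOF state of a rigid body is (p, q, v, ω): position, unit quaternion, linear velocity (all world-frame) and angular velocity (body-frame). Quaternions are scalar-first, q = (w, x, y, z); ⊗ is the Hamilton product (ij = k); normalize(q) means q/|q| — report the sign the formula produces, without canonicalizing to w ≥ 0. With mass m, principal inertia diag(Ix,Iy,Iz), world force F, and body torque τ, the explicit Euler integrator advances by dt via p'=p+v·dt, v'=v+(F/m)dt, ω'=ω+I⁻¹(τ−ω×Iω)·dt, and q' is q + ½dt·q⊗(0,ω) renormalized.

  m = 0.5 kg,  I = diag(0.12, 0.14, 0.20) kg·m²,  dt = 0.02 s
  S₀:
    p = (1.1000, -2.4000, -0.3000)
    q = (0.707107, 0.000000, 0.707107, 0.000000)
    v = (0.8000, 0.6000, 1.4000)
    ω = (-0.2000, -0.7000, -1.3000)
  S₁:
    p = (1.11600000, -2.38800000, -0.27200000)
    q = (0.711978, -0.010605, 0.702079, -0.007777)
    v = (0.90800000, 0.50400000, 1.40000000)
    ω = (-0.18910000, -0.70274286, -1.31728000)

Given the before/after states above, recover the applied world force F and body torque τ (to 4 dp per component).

v₁ − v₀ = (0.10800000, -0.09600000, 0.00000000)
applied force F = (2.7000, -2.4000, 0.0000)
ω₁ − ω₀ = (0.01090000, -0.00274286, -0.01728000)
gyro term ω₀×Iω₀ = (0.0546, -0.0208, 0.0028)
applied torque τ = (0.1200, -0.0400, -0.1700)

F = (2.7000, -2.4000, 0.0000)
τ = (0.1200, -0.0400, -0.1700)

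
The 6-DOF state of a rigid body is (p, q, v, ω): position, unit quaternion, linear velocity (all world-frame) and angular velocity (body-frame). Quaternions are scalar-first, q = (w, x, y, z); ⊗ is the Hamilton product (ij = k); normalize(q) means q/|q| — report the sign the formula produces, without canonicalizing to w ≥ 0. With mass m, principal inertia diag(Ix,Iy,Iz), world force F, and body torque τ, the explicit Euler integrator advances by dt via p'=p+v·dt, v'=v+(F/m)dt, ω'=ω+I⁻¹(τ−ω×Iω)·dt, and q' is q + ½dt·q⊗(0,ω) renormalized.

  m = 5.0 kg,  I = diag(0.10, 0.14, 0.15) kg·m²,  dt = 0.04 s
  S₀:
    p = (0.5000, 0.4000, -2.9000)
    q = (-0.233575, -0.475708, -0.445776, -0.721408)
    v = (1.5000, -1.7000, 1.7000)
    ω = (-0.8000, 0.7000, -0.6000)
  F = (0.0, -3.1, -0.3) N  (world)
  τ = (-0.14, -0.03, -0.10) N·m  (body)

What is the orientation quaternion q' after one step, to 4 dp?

q' = (-0.2435, -0.4564, -0.4431, -0.7322)

Hamilton product q⊗(0,ω) = (-0.5013680, 0.9593112, 0.1281991, -0.5494714)
q' = normalize(q + ½dt·q⊗(0,ω)) = (-0.2435, -0.4564, -0.4431, -0.7322)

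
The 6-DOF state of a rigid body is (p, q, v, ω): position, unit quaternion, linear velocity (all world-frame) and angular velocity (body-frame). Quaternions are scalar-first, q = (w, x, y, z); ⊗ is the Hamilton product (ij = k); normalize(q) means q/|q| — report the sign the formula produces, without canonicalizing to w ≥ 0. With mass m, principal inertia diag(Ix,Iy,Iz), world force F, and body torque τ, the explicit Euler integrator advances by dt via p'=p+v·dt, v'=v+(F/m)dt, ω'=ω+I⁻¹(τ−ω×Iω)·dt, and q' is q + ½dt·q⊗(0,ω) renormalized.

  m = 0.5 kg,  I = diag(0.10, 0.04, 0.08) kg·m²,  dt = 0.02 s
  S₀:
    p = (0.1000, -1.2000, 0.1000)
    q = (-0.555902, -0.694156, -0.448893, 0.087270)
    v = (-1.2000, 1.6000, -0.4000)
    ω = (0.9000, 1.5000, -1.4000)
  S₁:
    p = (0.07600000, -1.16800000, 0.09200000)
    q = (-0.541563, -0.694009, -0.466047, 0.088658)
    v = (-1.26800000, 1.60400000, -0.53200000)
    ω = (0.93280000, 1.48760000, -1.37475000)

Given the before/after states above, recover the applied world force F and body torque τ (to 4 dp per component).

F = (-1.7000, 0.1000, -3.3000)
τ = (0.0800, -0.0500, 0.0200)

rate change Δω = (0.03280000, -0.01240000, 0.02525000)
ω₀×(Iω₀) = (-0.0840, -0.0252, -0.0810)
applied torque τ = (0.0800, -0.0500, 0.0200)
velocity change Δv = (-0.06800000, 0.00400000, -0.13200000)
applied force F = (-1.7000, 0.1000, -3.3000)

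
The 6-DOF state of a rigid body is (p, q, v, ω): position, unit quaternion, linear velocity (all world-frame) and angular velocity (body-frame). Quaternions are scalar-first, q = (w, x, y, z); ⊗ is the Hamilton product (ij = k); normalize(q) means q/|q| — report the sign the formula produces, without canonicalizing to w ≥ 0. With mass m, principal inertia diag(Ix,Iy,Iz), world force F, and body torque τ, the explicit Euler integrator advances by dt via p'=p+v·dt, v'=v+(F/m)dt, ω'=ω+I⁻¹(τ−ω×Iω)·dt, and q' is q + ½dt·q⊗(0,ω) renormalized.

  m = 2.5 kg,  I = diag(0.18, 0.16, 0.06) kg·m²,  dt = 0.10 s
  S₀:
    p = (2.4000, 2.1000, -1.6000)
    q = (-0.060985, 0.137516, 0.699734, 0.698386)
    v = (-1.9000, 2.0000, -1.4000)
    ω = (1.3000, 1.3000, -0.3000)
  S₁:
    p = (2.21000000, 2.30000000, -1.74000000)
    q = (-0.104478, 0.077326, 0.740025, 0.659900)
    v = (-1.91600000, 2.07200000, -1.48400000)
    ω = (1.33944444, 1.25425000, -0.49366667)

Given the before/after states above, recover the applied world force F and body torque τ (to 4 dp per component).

F = (-0.4000, 1.8000, -2.1000)
τ = (0.1100, -0.1200, -0.1500)

Δω = ω₁−ω₀ = (0.03944444, -0.04575000, -0.19366667)
ω₀×(Iω₀) = (0.0390, -0.0468, -0.0338)
τ = I·(Δω/dt) + ω₀×(Iω₀) = (0.1100, -0.1200, -0.1500)
Δv = v₁−v₀ = (-0.01600000, 0.07200000, -0.08400000)
F = m·Δv/dt = (-0.4000, 1.8000, -2.1000)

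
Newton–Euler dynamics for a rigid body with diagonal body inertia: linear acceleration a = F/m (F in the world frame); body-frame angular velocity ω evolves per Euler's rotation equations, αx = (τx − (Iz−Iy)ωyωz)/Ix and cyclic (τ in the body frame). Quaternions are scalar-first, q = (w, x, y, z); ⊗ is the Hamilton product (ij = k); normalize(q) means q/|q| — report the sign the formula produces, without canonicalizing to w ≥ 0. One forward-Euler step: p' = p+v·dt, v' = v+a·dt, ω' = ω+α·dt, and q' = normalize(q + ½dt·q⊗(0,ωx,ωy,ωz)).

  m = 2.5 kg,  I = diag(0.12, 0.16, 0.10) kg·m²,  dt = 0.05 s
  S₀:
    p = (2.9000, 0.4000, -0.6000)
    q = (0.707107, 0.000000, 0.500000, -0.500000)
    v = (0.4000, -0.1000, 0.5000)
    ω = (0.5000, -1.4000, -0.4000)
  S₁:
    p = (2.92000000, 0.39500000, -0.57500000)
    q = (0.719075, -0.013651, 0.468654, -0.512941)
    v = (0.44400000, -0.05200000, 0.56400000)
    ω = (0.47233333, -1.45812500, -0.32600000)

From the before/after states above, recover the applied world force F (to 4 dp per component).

v₁ − v₀ = (0.04400000, 0.04800000, 0.06400000)
applied force F = (2.2000, 2.4000, 3.2000)

F = (2.2000, 2.4000, 3.2000)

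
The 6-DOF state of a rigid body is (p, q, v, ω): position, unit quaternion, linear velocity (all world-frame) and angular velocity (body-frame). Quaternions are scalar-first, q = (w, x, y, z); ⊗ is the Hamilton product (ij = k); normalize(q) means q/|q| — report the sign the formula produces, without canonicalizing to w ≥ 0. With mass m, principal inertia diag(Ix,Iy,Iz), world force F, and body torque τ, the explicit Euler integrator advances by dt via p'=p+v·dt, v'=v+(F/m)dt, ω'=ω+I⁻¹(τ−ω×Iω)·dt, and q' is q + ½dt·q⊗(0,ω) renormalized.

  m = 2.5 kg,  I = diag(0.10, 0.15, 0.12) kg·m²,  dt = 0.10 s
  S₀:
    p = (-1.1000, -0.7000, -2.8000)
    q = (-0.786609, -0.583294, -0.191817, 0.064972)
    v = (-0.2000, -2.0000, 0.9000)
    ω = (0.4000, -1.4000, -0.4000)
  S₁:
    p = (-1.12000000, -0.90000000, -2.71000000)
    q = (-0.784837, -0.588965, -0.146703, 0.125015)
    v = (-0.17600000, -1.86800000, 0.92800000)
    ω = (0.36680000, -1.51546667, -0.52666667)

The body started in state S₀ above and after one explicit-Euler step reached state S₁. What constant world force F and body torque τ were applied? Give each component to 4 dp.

ω₁ − ω₀ = (-0.03320000, -0.11546667, -0.12666667)
gyro term ω₀×Iω₀ = (-0.0168, 0.0032, -0.0280)
applied torque τ = (-0.0500, -0.1700, -0.1800)
Δv = v₁−v₀ = (0.02400000, 0.13200000, 0.02800000)
applied force F = (0.6000, 3.3000, 0.7000)

F = (0.6000, 3.3000, 0.7000)
τ = (-0.0500, -0.1700, -0.1800)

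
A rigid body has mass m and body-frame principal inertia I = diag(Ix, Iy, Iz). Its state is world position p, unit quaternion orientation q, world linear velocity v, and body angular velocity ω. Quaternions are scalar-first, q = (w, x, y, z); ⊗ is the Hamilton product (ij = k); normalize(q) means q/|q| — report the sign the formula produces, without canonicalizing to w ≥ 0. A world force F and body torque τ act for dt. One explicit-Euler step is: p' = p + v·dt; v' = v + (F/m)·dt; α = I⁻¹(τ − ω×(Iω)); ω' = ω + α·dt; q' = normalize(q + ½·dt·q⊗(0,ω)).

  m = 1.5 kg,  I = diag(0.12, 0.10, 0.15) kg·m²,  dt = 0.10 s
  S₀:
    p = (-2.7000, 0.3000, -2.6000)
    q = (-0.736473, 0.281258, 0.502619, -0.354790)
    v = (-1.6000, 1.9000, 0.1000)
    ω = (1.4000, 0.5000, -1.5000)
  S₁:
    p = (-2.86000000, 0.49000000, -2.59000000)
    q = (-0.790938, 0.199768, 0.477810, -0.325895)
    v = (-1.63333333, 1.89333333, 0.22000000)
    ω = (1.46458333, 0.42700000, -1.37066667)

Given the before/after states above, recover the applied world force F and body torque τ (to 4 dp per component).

F = (-0.5000, -0.1000, 1.8000)
τ = (0.0400, -0.0100, 0.1800)

velocity change Δv = (-0.03333333, -0.00666667, 0.12000000)
applied force F = (-0.5000, -0.1000, 1.8000)
Δω = ω₁−ω₀ = (0.06458333, -0.07300000, 0.12933333)
I·α + gyro = (0.0400, -0.0100, 0.1800)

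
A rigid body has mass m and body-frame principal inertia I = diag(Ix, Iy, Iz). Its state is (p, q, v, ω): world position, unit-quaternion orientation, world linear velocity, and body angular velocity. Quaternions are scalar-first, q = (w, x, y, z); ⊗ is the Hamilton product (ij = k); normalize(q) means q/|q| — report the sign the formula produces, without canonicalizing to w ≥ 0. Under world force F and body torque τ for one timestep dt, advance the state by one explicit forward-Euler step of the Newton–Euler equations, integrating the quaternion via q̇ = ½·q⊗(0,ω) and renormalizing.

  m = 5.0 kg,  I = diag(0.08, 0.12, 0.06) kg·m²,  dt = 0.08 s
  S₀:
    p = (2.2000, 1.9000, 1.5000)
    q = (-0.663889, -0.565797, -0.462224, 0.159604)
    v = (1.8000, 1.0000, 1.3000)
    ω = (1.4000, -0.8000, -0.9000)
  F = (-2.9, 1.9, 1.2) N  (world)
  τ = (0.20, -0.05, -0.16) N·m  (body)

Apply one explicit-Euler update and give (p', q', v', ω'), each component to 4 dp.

(τ − ω×Iω)/I = (3.0400, -0.2067, -1.9200)
ω + α·dt = (1.6432, -0.8165, -1.0536)
2q̇ = q⊗(0,ω) = (0.5659802, -0.3857598, 0.2453395, 1.6972513)
q + ½dt·q⊗(0,ω), renormalized = (-0.6395, -0.5796, -0.4512, 0.2269)
a = F/m = (-0.5800, 0.3800, 0.2400)
p + v·dt = (2.3440, 1.9800, 1.6040)
v + (F/m)dt = (1.7536, 1.0304, 1.3192)

p' = (2.3440, 1.9800, 1.6040)
q' = (-0.6395, -0.5796, -0.4512, 0.2269)
v' = (1.7536, 1.0304, 1.3192)
ω' = (1.6432, -0.8165, -1.0536)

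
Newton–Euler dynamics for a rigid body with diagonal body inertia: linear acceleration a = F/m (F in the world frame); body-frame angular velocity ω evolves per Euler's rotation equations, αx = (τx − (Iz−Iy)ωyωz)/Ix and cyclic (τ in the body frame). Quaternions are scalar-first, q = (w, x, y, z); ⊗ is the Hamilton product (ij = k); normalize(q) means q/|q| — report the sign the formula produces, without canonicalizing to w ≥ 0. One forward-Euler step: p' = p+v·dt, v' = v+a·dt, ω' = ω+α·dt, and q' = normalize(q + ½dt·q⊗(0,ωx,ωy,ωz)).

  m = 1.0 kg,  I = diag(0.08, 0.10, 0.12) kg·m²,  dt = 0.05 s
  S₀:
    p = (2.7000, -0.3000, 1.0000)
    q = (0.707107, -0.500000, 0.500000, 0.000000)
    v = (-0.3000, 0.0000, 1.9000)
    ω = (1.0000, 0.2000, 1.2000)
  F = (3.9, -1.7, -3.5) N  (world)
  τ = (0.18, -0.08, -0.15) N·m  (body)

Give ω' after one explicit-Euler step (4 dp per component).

ω' = (1.1095, 0.1840, 1.1358)

(τ − ω×Iω)/I = (2.1900, -0.3200, -1.2833)
ω' = ω + α·dt = (1.1095, 0.1840, 1.1358)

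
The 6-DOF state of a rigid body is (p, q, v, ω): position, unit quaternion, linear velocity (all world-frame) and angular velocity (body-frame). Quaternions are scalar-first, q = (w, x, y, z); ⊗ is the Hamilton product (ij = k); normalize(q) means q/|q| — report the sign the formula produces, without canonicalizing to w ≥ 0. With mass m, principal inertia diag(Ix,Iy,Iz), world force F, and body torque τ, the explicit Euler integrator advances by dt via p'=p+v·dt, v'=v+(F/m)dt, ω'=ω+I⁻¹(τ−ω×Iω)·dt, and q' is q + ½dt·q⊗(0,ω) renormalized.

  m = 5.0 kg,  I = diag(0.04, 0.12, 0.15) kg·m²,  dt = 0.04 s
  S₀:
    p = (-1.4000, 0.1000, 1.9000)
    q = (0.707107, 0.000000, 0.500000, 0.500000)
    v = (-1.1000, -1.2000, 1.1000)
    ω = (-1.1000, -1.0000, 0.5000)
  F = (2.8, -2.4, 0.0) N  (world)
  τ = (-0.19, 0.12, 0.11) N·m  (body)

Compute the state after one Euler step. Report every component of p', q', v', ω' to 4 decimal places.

p' = (-1.4440, 0.0520, 1.9440)
q' = (0.7118, -0.0006, 0.4746, 0.5178)
v' = (-1.0776, -1.2192, 1.1000)
ω' = (-1.2750, -0.9802, 0.5059)

a = F/m = (0.5600, -0.4800, 0.0000)
p' = p + v·dt = (-1.4440, 0.0520, 1.9440)
v' = v + a·dt = (-1.0776, -1.2192, 1.1000)
precession coupling ω×(Iω) = (-0.0150, 0.0605, 0.0880)
angular accel α = (-4.3750, 0.4958, 0.1467)
ω + α·dt = (-1.2750, -0.9802, 0.5059)
Hamilton product q⊗(0,ω) = (0.2500000, -0.0278177, -1.2571070, 0.9035535)
updated quaternion q' = (0.7118, -0.0006, 0.4746, 0.5178)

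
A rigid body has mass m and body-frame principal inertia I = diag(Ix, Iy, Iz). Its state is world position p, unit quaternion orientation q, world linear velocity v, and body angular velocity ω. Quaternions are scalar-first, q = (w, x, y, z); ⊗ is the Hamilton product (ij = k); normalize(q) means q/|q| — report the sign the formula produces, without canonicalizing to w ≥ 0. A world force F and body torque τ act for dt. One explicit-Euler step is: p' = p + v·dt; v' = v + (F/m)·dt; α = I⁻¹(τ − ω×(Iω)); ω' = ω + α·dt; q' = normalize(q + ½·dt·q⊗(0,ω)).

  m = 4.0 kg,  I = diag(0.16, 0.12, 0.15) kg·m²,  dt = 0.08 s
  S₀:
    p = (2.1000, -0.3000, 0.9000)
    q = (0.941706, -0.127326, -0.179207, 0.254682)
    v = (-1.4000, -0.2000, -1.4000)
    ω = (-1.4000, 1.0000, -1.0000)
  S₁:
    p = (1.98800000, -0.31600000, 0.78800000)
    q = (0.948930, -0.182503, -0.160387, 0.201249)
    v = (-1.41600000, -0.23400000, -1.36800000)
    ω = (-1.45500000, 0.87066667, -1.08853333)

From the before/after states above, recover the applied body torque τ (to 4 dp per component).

τ = (-0.1400, -0.1800, -0.1100)

ω₁ − ω₀ = (-0.05500000, -0.12933333, -0.08853333)
ω₀×(Iω₀) = (-0.0300, 0.0140, 0.0560)
applied torque τ = (-0.1400, -0.1800, -0.1100)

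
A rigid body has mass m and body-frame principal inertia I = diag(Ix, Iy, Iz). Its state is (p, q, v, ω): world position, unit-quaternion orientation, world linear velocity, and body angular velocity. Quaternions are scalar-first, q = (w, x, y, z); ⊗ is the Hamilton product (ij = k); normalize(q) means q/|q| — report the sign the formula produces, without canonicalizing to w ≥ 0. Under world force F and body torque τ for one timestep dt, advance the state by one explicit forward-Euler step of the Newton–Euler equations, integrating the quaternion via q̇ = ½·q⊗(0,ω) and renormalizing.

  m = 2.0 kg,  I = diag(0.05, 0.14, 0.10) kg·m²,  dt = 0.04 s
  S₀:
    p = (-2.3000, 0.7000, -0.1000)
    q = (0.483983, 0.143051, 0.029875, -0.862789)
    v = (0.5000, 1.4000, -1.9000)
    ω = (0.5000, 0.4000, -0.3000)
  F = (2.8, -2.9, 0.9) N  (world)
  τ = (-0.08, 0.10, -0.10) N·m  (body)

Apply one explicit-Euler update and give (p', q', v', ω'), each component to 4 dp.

angular accel α = (-1.6960, 0.6607, -1.1800)
ω' = ω + α·dt = (0.4322, 0.4264, -0.3472)
Hamilton product q⊗(0,ω) = (-0.3423122, 0.5781446, -0.1948860, -0.1029120)
q + ½dt·q⊗(0,ω), renormalized = (0.4771, 0.1546, 0.0260, -0.8648)
a = (1.4000, -1.4500, 0.4500)
p' = p + v·dt = (-2.2800, 0.7560, -0.1760)
new velocity v' = (0.5560, 1.3420, -1.8820)

p' = (-2.2800, 0.7560, -0.1760)
q' = (0.4771, 0.1546, 0.0260, -0.8648)
v' = (0.5560, 1.3420, -1.8820)
ω' = (0.4322, 0.4264, -0.3472)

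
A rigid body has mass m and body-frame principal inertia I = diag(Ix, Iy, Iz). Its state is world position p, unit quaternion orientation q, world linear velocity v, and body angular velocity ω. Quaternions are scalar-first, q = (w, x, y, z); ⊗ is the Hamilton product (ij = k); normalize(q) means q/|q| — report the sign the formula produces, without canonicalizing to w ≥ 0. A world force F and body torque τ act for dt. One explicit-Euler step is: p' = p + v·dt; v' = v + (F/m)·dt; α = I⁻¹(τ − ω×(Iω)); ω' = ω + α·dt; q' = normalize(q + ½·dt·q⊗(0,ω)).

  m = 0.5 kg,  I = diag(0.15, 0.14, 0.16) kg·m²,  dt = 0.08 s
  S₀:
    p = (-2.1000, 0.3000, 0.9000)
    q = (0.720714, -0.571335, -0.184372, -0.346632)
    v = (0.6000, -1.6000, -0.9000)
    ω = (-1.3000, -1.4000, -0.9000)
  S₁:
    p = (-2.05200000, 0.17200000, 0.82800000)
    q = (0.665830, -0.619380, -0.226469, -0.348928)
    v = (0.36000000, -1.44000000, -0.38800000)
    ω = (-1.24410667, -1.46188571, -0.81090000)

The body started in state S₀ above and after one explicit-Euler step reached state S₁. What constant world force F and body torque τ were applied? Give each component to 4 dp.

Δv = v₁−v₀ = (-0.24000000, 0.16000000, 0.51200000)
applied force F = (-1.5000, 1.0000, 3.2000)
Δω = ω₁−ω₀ = (0.05589333, -0.06188571, 0.08910000)
I·α + gyro = (0.1300, -0.1200, 0.1600)

F = (-1.5000, 1.0000, 3.2000)
τ = (0.1300, -0.1200, 0.1600)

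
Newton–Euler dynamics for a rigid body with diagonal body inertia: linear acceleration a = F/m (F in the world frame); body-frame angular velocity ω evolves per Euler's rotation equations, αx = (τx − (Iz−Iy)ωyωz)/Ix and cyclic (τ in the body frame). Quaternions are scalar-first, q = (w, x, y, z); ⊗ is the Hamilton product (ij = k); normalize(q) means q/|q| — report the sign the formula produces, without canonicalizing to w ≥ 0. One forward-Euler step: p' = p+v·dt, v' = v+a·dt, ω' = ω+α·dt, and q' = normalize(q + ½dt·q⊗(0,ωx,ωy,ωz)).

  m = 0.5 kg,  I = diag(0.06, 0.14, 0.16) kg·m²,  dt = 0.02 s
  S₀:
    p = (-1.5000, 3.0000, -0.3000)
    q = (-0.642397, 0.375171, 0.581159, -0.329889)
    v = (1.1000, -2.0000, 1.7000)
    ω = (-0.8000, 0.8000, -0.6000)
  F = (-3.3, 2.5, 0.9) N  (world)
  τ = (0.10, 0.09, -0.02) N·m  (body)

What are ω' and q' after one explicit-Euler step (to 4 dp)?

(τ − ω×Iω)/I = (1.8267, 0.9857, 0.1950)
ω + α·dt = (-0.7635, 0.8197, -0.5961)
2q̇ = q⊗(0,ω) = (-0.3627238, 0.4291334, -0.0249038, 1.1505022)
updated quaternion q' = (-0.6460, 0.3794, 0.5809, -0.3184)

ω' = (-0.7635, 0.8197, -0.5961)
q' = (-0.6460, 0.3794, 0.5809, -0.3184)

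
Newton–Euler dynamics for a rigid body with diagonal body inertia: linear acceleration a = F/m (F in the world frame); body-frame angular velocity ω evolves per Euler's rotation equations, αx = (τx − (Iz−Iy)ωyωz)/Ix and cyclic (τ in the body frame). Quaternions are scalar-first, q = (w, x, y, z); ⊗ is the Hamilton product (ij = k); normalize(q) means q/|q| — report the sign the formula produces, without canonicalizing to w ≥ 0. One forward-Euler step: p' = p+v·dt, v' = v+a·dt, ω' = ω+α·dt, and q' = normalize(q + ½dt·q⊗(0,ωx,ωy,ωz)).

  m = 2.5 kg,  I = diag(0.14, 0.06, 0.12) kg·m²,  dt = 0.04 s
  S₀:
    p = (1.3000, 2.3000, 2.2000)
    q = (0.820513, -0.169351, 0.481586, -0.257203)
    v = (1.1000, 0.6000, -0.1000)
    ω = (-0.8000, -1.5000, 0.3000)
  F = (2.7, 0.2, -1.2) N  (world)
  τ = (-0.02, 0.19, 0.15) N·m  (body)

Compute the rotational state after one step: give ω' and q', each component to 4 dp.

ω' = (-0.7980, -1.3701, 0.3820)
q' = (0.8333, -0.1872, 0.4618, -0.2394)

(τ − ω×Iω)/I = (0.0500, 3.2467, 2.0500)
ω + α·dt = (-0.7980, -1.3701, 0.3820)
q⊗(0,ω) = (0.6640591, -0.8977391, -0.9742018, 0.8854492)
q' = normalize(q + ½dt·q⊗(0,ω)) = (0.8333, -0.1872, 0.4618, -0.2394)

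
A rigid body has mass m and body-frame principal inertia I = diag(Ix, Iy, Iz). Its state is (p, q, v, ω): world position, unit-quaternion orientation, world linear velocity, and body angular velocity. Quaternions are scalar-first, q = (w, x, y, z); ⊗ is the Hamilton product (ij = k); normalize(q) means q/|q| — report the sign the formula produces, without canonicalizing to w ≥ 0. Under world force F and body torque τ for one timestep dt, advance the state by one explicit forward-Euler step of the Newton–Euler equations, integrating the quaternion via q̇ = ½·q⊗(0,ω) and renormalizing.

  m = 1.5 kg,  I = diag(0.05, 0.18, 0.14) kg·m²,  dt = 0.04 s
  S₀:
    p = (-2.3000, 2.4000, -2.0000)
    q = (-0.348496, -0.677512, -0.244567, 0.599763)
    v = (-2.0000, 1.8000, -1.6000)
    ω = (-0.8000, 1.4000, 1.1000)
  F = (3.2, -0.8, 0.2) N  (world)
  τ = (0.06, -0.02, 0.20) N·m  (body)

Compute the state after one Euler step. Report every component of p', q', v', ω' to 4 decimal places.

p + v·dt = (-2.3800, 2.4720, -2.0640)
new velocity v' = (-1.9147, 1.7787, -1.5947)
angular accel α = (2.4320, -0.5511, 2.4686)
ω + α·dt = (-0.7027, 1.3780, 1.1987)
2q̇ = q⊗(0,ω) = (-0.8593551, -0.8298951, -0.2224416, -1.5275160)
updated quaternion q' = (-0.3654, -0.6936, -0.2488, 0.5688)

p' = (-2.3800, 2.4720, -2.0640)
q' = (-0.3654, -0.6936, -0.2488, 0.5688)
v' = (-1.9147, 1.7787, -1.5947)
ω' = (-0.7027, 1.3780, 1.1987)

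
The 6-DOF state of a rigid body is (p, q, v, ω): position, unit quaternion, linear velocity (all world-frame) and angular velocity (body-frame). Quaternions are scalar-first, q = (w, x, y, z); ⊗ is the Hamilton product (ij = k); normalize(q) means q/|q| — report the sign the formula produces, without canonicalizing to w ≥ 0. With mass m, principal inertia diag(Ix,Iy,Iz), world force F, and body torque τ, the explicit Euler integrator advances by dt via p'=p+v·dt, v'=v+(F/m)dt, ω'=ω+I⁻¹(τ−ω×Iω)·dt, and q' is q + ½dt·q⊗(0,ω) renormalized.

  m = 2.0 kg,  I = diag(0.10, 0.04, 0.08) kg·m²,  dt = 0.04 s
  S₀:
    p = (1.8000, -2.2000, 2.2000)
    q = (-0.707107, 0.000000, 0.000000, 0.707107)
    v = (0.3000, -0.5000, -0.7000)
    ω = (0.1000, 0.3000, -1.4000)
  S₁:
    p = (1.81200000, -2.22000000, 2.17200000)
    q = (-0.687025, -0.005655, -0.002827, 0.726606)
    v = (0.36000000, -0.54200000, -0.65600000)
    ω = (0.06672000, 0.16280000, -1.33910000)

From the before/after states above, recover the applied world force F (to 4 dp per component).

F = (3.0000, -2.1000, 2.2000)

Δv = v₁−v₀ = (0.06000000, -0.04200000, 0.04400000)
applied force F = (3.0000, -2.1000, 2.2000)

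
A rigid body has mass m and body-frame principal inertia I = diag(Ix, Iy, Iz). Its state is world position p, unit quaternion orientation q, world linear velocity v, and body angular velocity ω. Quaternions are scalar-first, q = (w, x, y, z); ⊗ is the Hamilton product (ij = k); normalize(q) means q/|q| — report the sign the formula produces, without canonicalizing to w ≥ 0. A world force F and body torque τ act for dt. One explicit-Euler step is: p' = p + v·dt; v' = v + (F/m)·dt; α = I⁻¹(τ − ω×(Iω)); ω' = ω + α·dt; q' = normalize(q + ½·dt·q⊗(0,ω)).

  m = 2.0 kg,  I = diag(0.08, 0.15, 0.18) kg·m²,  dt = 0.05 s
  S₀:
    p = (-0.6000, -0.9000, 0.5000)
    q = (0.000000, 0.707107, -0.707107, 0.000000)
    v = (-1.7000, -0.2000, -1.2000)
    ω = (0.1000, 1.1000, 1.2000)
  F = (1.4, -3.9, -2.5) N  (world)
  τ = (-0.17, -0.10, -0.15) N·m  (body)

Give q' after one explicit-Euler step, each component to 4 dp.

q⊗(0,ω) = (0.7071070, -0.8485284, -0.8485284, 0.8485284)
q + ½dt·q⊗(0,ω), renormalized = (0.0177, 0.6853, -0.7277, 0.0212)

q' = (0.0177, 0.6853, -0.7277, 0.0212)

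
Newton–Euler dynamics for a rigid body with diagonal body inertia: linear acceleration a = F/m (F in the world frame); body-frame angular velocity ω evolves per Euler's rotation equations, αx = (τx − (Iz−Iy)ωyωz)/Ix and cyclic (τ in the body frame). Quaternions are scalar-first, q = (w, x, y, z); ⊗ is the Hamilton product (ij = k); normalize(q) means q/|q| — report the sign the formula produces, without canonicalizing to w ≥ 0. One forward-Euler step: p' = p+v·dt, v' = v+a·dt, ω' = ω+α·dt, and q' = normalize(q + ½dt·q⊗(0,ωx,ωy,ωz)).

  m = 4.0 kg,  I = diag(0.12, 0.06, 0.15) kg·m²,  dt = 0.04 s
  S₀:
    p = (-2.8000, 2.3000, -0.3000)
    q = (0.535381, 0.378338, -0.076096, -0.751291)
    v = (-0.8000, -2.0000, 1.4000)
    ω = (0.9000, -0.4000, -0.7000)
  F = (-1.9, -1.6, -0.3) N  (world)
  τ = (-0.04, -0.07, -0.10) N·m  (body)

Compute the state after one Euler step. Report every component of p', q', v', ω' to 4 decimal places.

p' = (-2.8320, 2.2200, -0.2440)
q' = (0.5173, 0.3829, -0.0886, -0.7602)
v' = (-0.8190, -2.0160, 1.3970)
ω' = (0.8783, -0.4593, -0.7324)

a = (-0.4750, -0.4000, -0.0750)
p + v·dt = (-2.8320, 2.2200, -0.2440)
new velocity v' = (-0.8190, -2.0160, 1.3970)
ω×(Iω) gyroscopic = (0.0252, 0.0189, 0.0216)
angular accel α = (-0.5433, -1.4817, -0.8107)
ω' = ω + α·dt = (0.8783, -0.4593, -0.7324)
Hamilton product q⊗(0,ω) = (-0.8968463, 0.2345937, -0.6254777, -0.4576155)
updated quaternion q' = (0.5173, 0.3829, -0.0886, -0.7602)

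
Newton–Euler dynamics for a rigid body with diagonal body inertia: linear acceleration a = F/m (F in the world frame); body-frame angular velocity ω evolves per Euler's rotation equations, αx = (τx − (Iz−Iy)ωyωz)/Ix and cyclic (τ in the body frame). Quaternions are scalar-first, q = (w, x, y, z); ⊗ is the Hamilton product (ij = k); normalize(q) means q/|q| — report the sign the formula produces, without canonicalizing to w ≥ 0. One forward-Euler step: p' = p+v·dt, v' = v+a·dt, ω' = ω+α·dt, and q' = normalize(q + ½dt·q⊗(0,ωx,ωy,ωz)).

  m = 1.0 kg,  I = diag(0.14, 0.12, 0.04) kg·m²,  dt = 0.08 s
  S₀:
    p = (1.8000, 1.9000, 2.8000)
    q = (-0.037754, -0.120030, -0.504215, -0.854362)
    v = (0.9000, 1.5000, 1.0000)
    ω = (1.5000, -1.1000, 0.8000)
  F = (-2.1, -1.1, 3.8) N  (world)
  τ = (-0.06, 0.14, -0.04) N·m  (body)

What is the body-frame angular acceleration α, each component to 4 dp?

α = (-0.9314, 0.1667, -1.8250)

precession coupling ω×(Iω) = (0.0704, 0.1200, 0.0330)
α = I⁻¹(τ − ω×Iω) = (-0.9314, 0.1667, -1.8250)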